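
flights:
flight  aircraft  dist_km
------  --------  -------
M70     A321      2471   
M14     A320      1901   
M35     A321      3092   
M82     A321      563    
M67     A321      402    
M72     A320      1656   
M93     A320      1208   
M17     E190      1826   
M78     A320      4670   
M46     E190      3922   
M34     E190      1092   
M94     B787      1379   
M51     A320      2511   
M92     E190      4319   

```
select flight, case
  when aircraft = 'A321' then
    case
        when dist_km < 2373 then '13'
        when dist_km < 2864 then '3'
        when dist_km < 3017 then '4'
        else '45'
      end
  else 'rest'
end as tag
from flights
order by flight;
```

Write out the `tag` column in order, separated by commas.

rest, rest, rest, 45, rest, rest, 13, 3, rest, rest, 13, rest, rest, rest

flight=M14: aircraft='A320' → outer ELSE → rest
flight=M17: aircraft='E190' → outer ELSE → rest
flight=M34: aircraft='E190' → outer ELSE → rest
flight=M35: aircraft='A321' → inner[ELSE] → 45
flight=M46: aircraft='E190' → outer ELSE → rest
flight=M51: aircraft='A320' → outer ELSE → rest
flight=M67: aircraft='A321' → inner[dist_km < 2373] → 13
flight=M70: aircraft='A321' → inner[dist_km < 2864] → 3
flight=M72: aircraft='A320' → outer ELSE → rest
flight=M78: aircraft='A320' → outer ELSE → rest
flight=M82: aircraft='A321' → inner[dist_km < 2373] → 13
flight=M92: aircraft='E190' → outer ELSE → rest
flight=M93: aircraft='A320' → outer ELSE → rest
flight=M94: aircraft='B787' → outer ELSE → rest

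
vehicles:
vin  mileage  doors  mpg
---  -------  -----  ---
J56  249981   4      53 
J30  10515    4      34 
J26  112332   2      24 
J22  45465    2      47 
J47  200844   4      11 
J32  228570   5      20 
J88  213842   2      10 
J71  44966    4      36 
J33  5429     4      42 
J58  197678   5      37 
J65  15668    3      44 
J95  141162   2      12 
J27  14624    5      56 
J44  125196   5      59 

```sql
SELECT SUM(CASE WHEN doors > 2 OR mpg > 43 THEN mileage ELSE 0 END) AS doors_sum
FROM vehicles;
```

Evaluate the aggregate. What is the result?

vin=J56: ✓ → 249981
vin=J30: ✓ → 10515
vin=J26: ✗
vin=J22: ✓ → 45465
vin=J47: ✓ → 200844
vin=J32: ✓ → 228570
vin=J88: ✗
vin=J71: ✓ → 44966
vin=J33: ✓ → 5429
vin=J58: ✓ → 197678
vin=J65: ✓ → 15668
vin=J95: ✗
vin=J27: ✓ → 14624
vin=J44: ✓ → 125196
doors_sum = 249981 + 10515 + 45465 + 200844 + 228570 + 44966 + 5429 + 197678 + 15668 + 14624 + 125196 = 1138936

1138936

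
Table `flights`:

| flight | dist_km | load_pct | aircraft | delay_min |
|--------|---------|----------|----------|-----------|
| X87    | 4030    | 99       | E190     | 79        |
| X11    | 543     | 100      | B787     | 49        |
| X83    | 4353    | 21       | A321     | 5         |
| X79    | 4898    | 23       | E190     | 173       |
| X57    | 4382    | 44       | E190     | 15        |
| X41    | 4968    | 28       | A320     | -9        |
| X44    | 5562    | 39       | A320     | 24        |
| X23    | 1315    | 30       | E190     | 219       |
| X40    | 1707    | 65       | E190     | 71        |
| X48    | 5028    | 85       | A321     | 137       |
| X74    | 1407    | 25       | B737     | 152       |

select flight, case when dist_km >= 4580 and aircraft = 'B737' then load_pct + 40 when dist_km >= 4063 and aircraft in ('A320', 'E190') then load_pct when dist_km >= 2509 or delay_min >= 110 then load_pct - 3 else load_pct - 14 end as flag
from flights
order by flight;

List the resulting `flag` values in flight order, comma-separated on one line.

flight=X11: ELSE → 86
flight=X23: dist_km >= 2509 or delay_min >= 110 → 27
flight=X40: ELSE → 51
flight=X41: dist_km >= 4063 and aircraft in ('A320', 'E190') → 28
flight=X44: dist_km >= 4063 and aircraft in ('A320', 'E190') → 39
flight=X48: dist_km >= 2509 or delay_min >= 110 → 82
flight=X57: dist_km >= 4063 and aircraft in ('A320', 'E190') → 44
flight=X74: dist_km >= 2509 or delay_min >= 110 → 22
flight=X79: dist_km >= 4063 and aircraft in ('A320', 'E190') → 23
flight=X83: dist_km >= 2509 or delay_min >= 110 → 18
flight=X87: dist_km >= 2509 or delay_min >= 110 → 96

86, 27, 51, 28, 39, 82, 44, 22, 23, 18, 96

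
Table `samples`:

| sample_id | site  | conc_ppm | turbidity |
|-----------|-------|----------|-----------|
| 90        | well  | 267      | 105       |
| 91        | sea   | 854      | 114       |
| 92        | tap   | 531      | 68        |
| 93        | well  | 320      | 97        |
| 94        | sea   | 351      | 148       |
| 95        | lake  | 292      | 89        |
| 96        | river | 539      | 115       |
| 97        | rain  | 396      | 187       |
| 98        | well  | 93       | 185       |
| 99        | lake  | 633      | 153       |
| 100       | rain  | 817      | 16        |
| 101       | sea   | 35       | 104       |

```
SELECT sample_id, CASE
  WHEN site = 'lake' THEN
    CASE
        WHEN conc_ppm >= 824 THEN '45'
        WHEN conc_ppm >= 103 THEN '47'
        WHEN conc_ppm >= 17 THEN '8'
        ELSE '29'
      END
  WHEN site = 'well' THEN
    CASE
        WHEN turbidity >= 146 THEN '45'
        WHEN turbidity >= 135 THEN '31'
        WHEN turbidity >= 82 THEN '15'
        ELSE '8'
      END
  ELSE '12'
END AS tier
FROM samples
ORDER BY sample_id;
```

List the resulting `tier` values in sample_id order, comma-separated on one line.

15, 12, 12, 15, 12, 47, 12, 12, 45, 47, 12, 12

sample_id=90: site='well' → inner[turbidity >= 82] → 15
sample_id=91: site='sea' → outer ELSE → 12
sample_id=92: site='tap' → outer ELSE → 12
sample_id=93: site='well' → inner[turbidity >= 82] → 15
sample_id=94: site='sea' → outer ELSE → 12
sample_id=95: site='lake' → inner[conc_ppm >= 103] → 47
sample_id=96: site='river' → outer ELSE → 12
sample_id=97: site='rain' → outer ELSE → 12
sample_id=98: site='well' → inner[turbidity >= 146] → 45
sample_id=99: site='lake' → inner[conc_ppm >= 103] → 47
sample_id=100: site='rain' → outer ELSE → 12
sample_id=101: site='sea' → outer ELSE → 12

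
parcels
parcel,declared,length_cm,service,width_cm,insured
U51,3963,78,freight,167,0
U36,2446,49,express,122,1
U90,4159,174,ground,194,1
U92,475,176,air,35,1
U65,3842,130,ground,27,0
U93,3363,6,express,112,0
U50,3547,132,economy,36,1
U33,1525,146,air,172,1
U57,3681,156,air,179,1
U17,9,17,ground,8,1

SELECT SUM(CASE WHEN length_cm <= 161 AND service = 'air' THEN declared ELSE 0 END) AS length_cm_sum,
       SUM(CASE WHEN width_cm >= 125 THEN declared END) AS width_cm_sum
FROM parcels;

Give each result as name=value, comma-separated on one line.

[length_cm_sum: length_cm <= 161 AND service = 'air']
parcel=U51: ✗
parcel=U36: ✗
parcel=U90: ✗
parcel=U92: ✗
parcel=U65: ✗
parcel=U93: ✗
parcel=U50: ✗
parcel=U33: ✓ → 1525
parcel=U57: ✓ → 3681
parcel=U17: ✗
length_cm_sum = 1525 + 3681 = 5206
—
[width_cm_sum: width_cm >= 125]
parcel=U51: ✓ → 3963
parcel=U36: ✗
parcel=U90: ✓ → 4159
parcel=U92: ✗
parcel=U65: ✗
parcel=U93: ✗
parcel=U50: ✗
parcel=U33: ✓ → 1525
parcel=U57: ✓ → 3681
parcel=U17: ✗
width_cm_sum = 3963 + 4159 + 1525 + 3681 = 13328

length_cm_sum=5206, width_cm_sum=13328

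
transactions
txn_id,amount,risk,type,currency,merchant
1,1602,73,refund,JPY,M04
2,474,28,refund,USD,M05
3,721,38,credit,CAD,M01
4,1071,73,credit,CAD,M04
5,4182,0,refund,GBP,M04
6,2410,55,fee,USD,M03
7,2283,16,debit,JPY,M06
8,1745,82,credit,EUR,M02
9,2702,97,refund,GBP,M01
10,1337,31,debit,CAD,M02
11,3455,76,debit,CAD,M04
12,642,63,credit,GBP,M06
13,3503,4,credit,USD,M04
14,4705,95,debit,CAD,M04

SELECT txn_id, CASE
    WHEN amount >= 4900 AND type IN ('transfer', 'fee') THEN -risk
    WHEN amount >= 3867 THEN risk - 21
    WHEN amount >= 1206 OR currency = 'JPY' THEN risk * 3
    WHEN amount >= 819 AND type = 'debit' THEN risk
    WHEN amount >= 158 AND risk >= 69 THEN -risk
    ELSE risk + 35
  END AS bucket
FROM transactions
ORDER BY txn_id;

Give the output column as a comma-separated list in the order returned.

txn_id=1: amount >= 1206 OR currency = 'JPY' → 219
txn_id=2: ELSE → 63
txn_id=3: ELSE → 73
txn_id=4: amount >= 158 AND risk >= 69 → -73
txn_id=5: amount >= 3867 → -21
txn_id=6: amount >= 1206 OR currency = 'JPY' → 165
txn_id=7: amount >= 1206 OR currency = 'JPY' → 48
txn_id=8: amount >= 1206 OR currency = 'JPY' → 246
txn_id=9: amount >= 1206 OR currency = 'JPY' → 291
txn_id=10: amount >= 1206 OR currency = 'JPY' → 93
txn_id=11: amount >= 1206 OR currency = 'JPY' → 228
txn_id=12: ELSE → 98
txn_id=13: amount >= 1206 OR currency = 'JPY' → 12
txn_id=14: amount >= 3867 → 74

219, 63, 73, -73, -21, 165, 48, 246, 291, 93, 228, 98, 12, 74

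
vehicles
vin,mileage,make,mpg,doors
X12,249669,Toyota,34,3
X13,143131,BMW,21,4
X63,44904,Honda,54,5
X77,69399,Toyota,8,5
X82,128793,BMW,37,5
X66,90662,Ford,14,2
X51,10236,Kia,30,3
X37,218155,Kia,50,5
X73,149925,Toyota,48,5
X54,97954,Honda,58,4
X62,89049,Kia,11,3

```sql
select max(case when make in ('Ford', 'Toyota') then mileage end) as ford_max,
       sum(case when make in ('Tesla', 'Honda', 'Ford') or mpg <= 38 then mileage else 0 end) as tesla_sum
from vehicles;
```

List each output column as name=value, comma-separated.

[ford_max: make in ('Ford', 'Toyota')]
vin=X12: ✓ → 249669
vin=X13: ✗
vin=X63: ✗
vin=X77: ✓ → 69399
vin=X82: ✗
vin=X66: ✓ → 90662
vin=X51: ✗
vin=X37: ✗
vin=X73: ✓ → 149925
vin=X54: ✗
vin=X62: ✗
ford_max = MAX(249669, 69399, 90662, 149925) = 249669
—
[tesla_sum: make in ('Tesla', 'Honda', 'Ford') or mpg <= 38]
vin=X12: ✓ → 249669
vin=X13: ✓ → 143131
vin=X63: ✓ → 44904
vin=X77: ✓ → 69399
vin=X82: ✓ → 128793
vin=X66: ✓ → 90662
vin=X51: ✓ → 10236
vin=X37: ✗
vin=X73: ✗
vin=X54: ✓ → 97954
vin=X62: ✓ → 89049
tesla_sum = 249669 + 143131 + 44904 + 69399 + 128793 + 90662 + 10236 + 97954 + 89049 = 923797

ford_max=249669, tesla_sum=923797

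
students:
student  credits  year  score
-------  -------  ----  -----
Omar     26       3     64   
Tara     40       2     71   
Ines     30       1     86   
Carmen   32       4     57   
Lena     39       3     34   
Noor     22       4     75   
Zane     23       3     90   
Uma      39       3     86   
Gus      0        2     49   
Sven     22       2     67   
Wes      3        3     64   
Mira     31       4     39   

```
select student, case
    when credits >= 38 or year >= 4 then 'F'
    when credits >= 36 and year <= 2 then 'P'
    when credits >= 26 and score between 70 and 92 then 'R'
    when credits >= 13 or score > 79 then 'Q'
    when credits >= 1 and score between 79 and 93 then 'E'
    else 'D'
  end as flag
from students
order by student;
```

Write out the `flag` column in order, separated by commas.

F, D, R, F, F, F, Q, Q, F, F, D, Q

student=Carmen: credits >= 38 or year >= 4 → F
student=Gus: ELSE → D
student=Ines: credits >= 26 and score between 70 and 92 → R
student=Lena: credits >= 38 or year >= 4 → F
student=Mira: credits >= 38 or year >= 4 → F
student=Noor: credits >= 38 or year >= 4 → F
student=Omar: credits >= 13 or score > 79 → Q
student=Sven: credits >= 13 or score > 79 → Q
student=Tara: credits >= 38 or year >= 4 → F
student=Uma: credits >= 38 or year >= 4 → F
student=Wes: ELSE → D
student=Zane: credits >= 13 or score > 79 → Q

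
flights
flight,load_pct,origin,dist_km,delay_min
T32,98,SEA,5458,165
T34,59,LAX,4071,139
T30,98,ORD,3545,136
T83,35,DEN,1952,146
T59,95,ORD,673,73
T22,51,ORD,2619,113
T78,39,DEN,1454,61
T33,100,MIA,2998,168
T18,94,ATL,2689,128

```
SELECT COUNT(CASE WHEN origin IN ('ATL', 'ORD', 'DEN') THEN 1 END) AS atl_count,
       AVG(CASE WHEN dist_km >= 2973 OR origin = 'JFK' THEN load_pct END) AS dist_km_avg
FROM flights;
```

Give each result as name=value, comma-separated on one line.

atl_count=6, dist_km_avg=88.75

[atl_count: origin IN ('ATL', 'ORD', 'DEN')]
flight=T32: ✗
flight=T34: ✗
flight=T30: ✓ → 1
flight=T83: ✓ → 1
flight=T59: ✓ → 1
flight=T22: ✓ → 1
flight=T78: ✓ → 1
flight=T33: ✗
flight=T18: ✓ → 1
atl_count = COUNT(1, 1, 1, 1, 1, 1) = 6
—
[dist_km_avg: dist_km >= 2973 OR origin = 'JFK']
flight=T32: ✓ → 98
flight=T34: ✓ → 59
flight=T30: ✓ → 98
flight=T83: ✗
flight=T59: ✗
flight=T22: ✗
flight=T78: ✗
flight=T33: ✓ → 100
flight=T18: ✗
dist_km_avg = (98 + 59 + 98 + 100) / 4 = 88.75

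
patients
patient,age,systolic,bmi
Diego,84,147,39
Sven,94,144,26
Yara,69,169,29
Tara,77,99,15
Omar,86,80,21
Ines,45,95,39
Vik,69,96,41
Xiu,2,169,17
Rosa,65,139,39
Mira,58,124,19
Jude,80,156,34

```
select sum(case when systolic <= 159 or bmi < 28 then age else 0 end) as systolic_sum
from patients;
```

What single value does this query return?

patient=Diego: ✓ → 84
patient=Sven: ✓ → 94
patient=Yara: ✗
patient=Tara: ✓ → 77
patient=Omar: ✓ → 86
patient=Ines: ✓ → 45
patient=Vik: ✓ → 69
patient=Xiu: ✓ → 2
patient=Rosa: ✓ → 65
patient=Mira: ✓ → 58
patient=Jude: ✓ → 80
systolic_sum = 84 + 94 + 77 + 86 + 45 + 69 + 2 + 65 + 58 + 80 = 660

660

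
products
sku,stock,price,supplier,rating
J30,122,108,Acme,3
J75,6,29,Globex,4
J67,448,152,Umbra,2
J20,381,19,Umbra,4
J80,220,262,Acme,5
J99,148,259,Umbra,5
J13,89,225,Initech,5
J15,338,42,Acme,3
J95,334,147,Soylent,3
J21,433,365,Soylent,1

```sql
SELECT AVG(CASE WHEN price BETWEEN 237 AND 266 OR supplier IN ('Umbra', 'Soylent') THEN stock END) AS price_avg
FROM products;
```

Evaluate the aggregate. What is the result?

sku=J30: ✗
sku=J75: ✗
sku=J67: ✓ → 448
sku=J20: ✓ → 381
sku=J80: ✓ → 220
sku=J99: ✓ → 148
sku=J13: ✗
sku=J15: ✗
sku=J95: ✓ → 334
sku=J21: ✓ → 433
price_avg = (448 + 381 + 220 + 148 + 334 + 433) / 6 = 327.3333333333

327.3333333333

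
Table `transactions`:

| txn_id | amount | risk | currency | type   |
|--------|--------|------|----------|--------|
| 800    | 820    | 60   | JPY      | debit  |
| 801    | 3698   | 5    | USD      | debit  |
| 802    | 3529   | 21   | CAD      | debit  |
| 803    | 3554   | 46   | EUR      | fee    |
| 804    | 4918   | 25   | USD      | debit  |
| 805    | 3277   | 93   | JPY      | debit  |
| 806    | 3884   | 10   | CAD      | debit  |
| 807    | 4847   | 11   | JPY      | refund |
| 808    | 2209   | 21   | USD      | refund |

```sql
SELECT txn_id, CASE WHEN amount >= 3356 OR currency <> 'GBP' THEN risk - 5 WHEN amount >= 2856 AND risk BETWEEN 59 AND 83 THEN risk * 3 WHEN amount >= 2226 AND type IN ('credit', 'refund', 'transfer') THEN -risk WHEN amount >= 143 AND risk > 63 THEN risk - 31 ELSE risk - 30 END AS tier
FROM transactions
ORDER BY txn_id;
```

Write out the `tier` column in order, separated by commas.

55, 0, 16, 41, 20, 88, 5, 6, 16

txn_id=800: amount >= 3356 OR currency <> 'GBP' → 55
txn_id=801: amount >= 3356 OR currency <> 'GBP' → 0
txn_id=802: amount >= 3356 OR currency <> 'GBP' → 16
txn_id=803: amount >= 3356 OR currency <> 'GBP' → 41
txn_id=804: amount >= 3356 OR currency <> 'GBP' → 20
txn_id=805: amount >= 3356 OR currency <> 'GBP' → 88
txn_id=806: amount >= 3356 OR currency <> 'GBP' → 5
txn_id=807: amount >= 3356 OR currency <> 'GBP' → 6
txn_id=808: amount >= 3356 OR currency <> 'GBP' → 16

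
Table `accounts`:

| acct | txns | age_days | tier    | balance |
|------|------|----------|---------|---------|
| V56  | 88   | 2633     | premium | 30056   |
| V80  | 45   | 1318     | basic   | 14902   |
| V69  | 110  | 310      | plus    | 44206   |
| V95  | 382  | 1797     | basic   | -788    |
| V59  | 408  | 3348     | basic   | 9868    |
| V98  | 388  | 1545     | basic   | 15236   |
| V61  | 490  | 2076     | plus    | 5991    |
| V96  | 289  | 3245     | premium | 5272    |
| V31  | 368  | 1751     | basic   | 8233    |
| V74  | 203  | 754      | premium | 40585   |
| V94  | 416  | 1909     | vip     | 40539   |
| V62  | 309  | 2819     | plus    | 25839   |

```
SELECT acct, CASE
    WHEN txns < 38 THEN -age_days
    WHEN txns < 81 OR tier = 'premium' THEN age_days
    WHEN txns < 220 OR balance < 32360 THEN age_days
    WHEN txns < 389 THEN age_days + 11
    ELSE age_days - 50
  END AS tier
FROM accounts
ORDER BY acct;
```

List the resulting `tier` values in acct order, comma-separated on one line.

1751, 2633, 3348, 2076, 2819, 310, 754, 1318, 1859, 1797, 3245, 1545

acct=V31: txns < 220 OR balance < 32360 → 1751
acct=V56: txns < 81 OR tier = 'premium' → 2633
acct=V59: txns < 220 OR balance < 32360 → 3348
acct=V61: txns < 220 OR balance < 32360 → 2076
acct=V62: txns < 220 OR balance < 32360 → 2819
acct=V69: txns < 220 OR balance < 32360 → 310
acct=V74: txns < 81 OR tier = 'premium' → 754
acct=V80: txns < 81 OR tier = 'premium' → 1318
acct=V94: ELSE → 1859
acct=V95: txns < 220 OR balance < 32360 → 1797
acct=V96: txns < 81 OR tier = 'premium' → 3245
acct=V98: txns < 220 OR balance < 32360 → 1545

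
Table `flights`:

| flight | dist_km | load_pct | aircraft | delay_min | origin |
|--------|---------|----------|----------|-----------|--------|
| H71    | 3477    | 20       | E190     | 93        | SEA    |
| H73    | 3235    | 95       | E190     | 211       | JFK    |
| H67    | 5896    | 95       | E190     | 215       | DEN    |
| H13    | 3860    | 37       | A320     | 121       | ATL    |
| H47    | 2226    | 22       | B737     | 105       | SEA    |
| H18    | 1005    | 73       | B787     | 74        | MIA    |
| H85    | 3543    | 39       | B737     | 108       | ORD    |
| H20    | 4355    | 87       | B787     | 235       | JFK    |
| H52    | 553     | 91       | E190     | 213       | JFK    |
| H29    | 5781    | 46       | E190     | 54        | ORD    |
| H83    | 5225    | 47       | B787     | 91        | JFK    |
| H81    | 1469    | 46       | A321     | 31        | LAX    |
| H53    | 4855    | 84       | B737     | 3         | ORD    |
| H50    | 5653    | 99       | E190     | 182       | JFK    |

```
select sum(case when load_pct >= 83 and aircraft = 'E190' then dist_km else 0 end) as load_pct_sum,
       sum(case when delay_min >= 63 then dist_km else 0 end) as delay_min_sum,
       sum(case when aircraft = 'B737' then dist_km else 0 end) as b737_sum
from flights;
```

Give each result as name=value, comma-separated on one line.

[load_pct_sum: load_pct >= 83 and aircraft = 'E190']
flight=H71: ✗
flight=H73: ✓ → 3235
flight=H67: ✓ → 5896
flight=H13: ✗
flight=H47: ✗
flight=H18: ✗
flight=H85: ✗
flight=H20: ✗
flight=H52: ✓ → 553
flight=H29: ✗
flight=H83: ✗
flight=H81: ✗
flight=H53: ✗
flight=H50: ✓ → 5653
load_pct_sum = 3235 + 5896 + 553 + 5653 = 15337
—
[delay_min_sum: delay_min >= 63]
flight=H71: ✓ → 3477
flight=H73: ✓ → 3235
flight=H67: ✓ → 5896
flight=H13: ✓ → 3860
flight=H47: ✓ → 2226
flight=H18: ✓ → 1005
flight=H85: ✓ → 3543
flight=H20: ✓ → 4355
flight=H52: ✓ → 553
flight=H29: ✗
flight=H83: ✓ → 5225
flight=H81: ✗
flight=H53: ✗
flight=H50: ✓ → 5653
delay_min_sum = 3477 + 3235 + 5896 + 3860 + 2226 + 1005 + 3543 + 4355 + 553 + 5225 + 5653 = 39028
—
[b737_sum: aircraft = 'B737']
flight=H71: ✗
flight=H73: ✗
flight=H67: ✗
flight=H13: ✗
flight=H47: ✓ → 2226
flight=H18: ✗
flight=H85: ✓ → 3543
flight=H20: ✗
flight=H52: ✗
flight=H29: ✗
flight=H83: ✗
flight=H81: ✗
flight=H53: ✓ → 4855
flight=H50: ✗
b737_sum = 2226 + 3543 + 4855 = 10624

load_pct_sum=15337, delay_min_sum=39028, b737_sum=10624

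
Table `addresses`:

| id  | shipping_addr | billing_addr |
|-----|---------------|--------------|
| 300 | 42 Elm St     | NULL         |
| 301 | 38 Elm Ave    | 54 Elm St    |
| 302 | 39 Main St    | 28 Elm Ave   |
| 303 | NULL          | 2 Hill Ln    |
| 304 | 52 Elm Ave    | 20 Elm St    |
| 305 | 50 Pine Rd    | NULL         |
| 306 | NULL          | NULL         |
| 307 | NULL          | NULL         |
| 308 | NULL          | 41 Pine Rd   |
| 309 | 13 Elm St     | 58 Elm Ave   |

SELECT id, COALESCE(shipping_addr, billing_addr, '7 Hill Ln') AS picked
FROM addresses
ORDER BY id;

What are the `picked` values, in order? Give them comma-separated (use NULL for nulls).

id=300: shipping_addr=42 Elm St → 42 Elm St
id=301: shipping_addr=38 Elm Ave → 38 Elm Ave
id=302: shipping_addr=39 Main St → 39 Main St
id=303: shipping_addr=NULL, billing_addr=2 Hill Ln → 2 Hill Ln
id=304: shipping_addr=52 Elm Ave → 52 Elm Ave
id=305: shipping_addr=50 Pine Rd → 50 Pine Rd
id=306: shipping_addr=NULL, billing_addr=NULL, → literal 7 Hill Ln → 7 Hill Ln
id=307: shipping_addr=NULL, billing_addr=NULL, → literal 7 Hill Ln → 7 Hill Ln
id=308: shipping_addr=NULL, billing_addr=41 Pine Rd → 41 Pine Rd
id=309: shipping_addr=13 Elm St → 13 Elm St

42 Elm St, 38 Elm Ave, 39 Main St, 2 Hill Ln, 52 Elm Ave, 50 Pine Rd, 7 Hill Ln, 7 Hill Ln, 41 Pine Rd, 13 Elm St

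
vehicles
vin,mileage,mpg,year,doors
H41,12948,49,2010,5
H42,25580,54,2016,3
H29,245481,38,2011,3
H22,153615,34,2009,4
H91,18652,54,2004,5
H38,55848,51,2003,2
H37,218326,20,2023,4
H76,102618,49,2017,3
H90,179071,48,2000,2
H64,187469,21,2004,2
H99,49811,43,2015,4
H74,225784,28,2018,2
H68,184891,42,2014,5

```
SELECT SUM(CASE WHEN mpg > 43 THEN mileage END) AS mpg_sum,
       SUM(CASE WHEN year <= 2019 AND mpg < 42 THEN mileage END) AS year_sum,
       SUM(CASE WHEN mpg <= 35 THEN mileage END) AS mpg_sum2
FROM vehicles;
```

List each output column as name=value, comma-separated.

[mpg_sum: mpg > 43]
vin=H41: ✓ → 12948
vin=H42: ✓ → 25580
vin=H29: ✗
vin=H22: ✗
vin=H91: ✓ → 18652
vin=H38: ✓ → 55848
vin=H37: ✗
vin=H76: ✓ → 102618
vin=H90: ✓ → 179071
vin=H64: ✗
vin=H99: ✗
vin=H74: ✗
vin=H68: ✗
mpg_sum = 12948 + 25580 + 18652 + 55848 + 102618 + 179071 = 394717
—
[year_sum: year <= 2019 AND mpg < 42]
vin=H41: ✗
vin=H42: ✗
vin=H29: ✓ → 245481
vin=H22: ✓ → 153615
vin=H91: ✗
vin=H38: ✗
vin=H37: ✗
vin=H76: ✗
vin=H90: ✗
vin=H64: ✓ → 187469
vin=H99: ✗
vin=H74: ✓ → 225784
vin=H68: ✗
year_sum = 245481 + 153615 + 187469 + 225784 = 812349
—
[mpg_sum2: mpg <= 35]
vin=H41: ✗
vin=H42: ✗
vin=H29: ✗
vin=H22: ✓ → 153615
vin=H91: ✗
vin=H38: ✗
vin=H37: ✓ → 218326
vin=H76: ✗
vin=H90: ✗
vin=H64: ✓ → 187469
vin=H99: ✗
vin=H74: ✓ → 225784
vin=H68: ✗
mpg_sum2 = 153615 + 218326 + 187469 + 225784 = 785194

mpg_sum=394717, year_sum=812349, mpg_sum2=785194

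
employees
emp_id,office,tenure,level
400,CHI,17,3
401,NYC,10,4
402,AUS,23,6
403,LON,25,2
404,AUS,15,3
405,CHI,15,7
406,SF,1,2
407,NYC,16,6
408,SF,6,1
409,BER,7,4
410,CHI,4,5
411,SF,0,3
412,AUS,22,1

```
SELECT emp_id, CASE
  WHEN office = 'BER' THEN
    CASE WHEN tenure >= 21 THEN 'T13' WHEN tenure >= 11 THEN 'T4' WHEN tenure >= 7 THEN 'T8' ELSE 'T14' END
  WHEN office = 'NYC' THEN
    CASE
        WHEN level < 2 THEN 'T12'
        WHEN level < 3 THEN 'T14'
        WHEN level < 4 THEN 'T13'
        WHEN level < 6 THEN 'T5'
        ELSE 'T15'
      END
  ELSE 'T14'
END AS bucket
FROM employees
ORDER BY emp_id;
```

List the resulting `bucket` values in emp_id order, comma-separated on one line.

T14, T5, T14, T14, T14, T14, T14, T15, T14, T8, T14, T14, T14

emp_id=400: office='CHI' → outer ELSE → T14
emp_id=401: office='NYC' → inner[level < 6] → T5
emp_id=402: office='AUS' → outer ELSE → T14
emp_id=403: office='LON' → outer ELSE → T14
emp_id=404: office='AUS' → outer ELSE → T14
emp_id=405: office='CHI' → outer ELSE → T14
emp_id=406: office='SF' → outer ELSE → T14
emp_id=407: office='NYC' → inner[ELSE] → T15
emp_id=408: office='SF' → outer ELSE → T14
emp_id=409: office='BER' → inner[tenure >= 7] → T8
emp_id=410: office='CHI' → outer ELSE → T14
emp_id=411: office='SF' → outer ELSE → T14
emp_id=412: office='AUS' → outer ELSE → T14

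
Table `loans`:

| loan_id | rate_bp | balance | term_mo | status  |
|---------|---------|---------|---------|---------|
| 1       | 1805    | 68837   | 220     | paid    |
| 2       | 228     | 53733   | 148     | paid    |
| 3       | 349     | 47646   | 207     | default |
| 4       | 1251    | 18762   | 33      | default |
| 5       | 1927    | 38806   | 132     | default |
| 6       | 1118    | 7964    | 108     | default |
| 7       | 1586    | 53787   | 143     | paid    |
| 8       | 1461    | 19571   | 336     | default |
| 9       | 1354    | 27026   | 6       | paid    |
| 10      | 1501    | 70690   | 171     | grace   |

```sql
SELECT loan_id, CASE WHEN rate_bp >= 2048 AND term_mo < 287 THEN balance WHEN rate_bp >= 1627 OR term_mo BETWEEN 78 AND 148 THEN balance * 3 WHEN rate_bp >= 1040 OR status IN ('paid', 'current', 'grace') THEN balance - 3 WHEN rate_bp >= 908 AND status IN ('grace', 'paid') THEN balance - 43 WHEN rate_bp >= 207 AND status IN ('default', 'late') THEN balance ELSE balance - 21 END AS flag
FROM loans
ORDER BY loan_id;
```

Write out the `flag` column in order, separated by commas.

loan_id=1: rate_bp >= 1627 OR term_mo BETWEEN 78 AND 148 → 206511
loan_id=2: rate_bp >= 1627 OR term_mo BETWEEN 78 AND 148 → 161199
loan_id=3: rate_bp >= 207 AND status IN ('default', 'late') → 47646
loan_id=4: rate_bp >= 1040 OR status IN ('paid', 'current', 'grace') → 18759
loan_id=5: rate_bp >= 1627 OR term_mo BETWEEN 78 AND 148 → 116418
loan_id=6: rate_bp >= 1627 OR term_mo BETWEEN 78 AND 148 → 23892
loan_id=7: rate_bp >= 1627 OR term_mo BETWEEN 78 AND 148 → 161361
loan_id=8: rate_bp >= 1040 OR status IN ('paid', 'current', 'grace') → 19568
loan_id=9: rate_bp >= 1040 OR status IN ('paid', 'current', 'grace') → 27023
loan_id=10: rate_bp >= 1040 OR status IN ('paid', 'current', 'grace') → 70687

206511, 161199, 47646, 18759, 116418, 23892, 161361, 19568, 27023, 70687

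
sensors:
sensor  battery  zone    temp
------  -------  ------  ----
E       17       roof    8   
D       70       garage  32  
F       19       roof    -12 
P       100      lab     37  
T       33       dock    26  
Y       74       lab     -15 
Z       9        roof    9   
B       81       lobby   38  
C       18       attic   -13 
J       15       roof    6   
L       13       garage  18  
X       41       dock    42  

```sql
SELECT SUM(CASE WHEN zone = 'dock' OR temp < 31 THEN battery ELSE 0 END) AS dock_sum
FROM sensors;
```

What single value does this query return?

239

sensor=E: ✓ → 17
sensor=D: ✗
sensor=F: ✓ → 19
sensor=P: ✗
sensor=T: ✓ → 33
sensor=Y: ✓ → 74
sensor=Z: ✓ → 9
sensor=B: ✗
sensor=C: ✓ → 18
sensor=J: ✓ → 15
sensor=L: ✓ → 13
sensor=X: ✓ → 41
dock_sum = 17 + 19 + 33 + 74 + 9 + 18 + 15 + 13 + 41 = 239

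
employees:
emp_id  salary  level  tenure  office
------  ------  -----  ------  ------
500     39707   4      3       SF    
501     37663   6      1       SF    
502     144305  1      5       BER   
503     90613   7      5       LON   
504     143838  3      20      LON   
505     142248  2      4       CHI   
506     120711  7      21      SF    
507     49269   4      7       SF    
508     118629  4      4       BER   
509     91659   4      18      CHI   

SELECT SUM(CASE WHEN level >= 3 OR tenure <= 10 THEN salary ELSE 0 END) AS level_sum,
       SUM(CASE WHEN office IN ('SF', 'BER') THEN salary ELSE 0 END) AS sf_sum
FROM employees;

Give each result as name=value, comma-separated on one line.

level_sum=978642, sf_sum=510284

[level_sum: level >= 3 OR tenure <= 10]
emp_id=500: ✓ → 39707
emp_id=501: ✓ → 37663
emp_id=502: ✓ → 144305
emp_id=503: ✓ → 90613
emp_id=504: ✓ → 143838
emp_id=505: ✓ → 142248
emp_id=506: ✓ → 120711
emp_id=507: ✓ → 49269
emp_id=508: ✓ → 118629
emp_id=509: ✓ → 91659
level_sum = 39707 + 37663 + 144305 + 90613 + 143838 + 142248 + 120711 + 49269 + 118629 + 91659 = 978642
—
[sf_sum: office IN ('SF', 'BER')]
emp_id=500: ✓ → 39707
emp_id=501: ✓ → 37663
emp_id=502: ✓ → 144305
emp_id=503: ✗
emp_id=504: ✗
emp_id=505: ✗
emp_id=506: ✓ → 120711
emp_id=507: ✓ → 49269
emp_id=508: ✓ → 118629
emp_id=509: ✗
sf_sum = 39707 + 37663 + 144305 + 120711 + 49269 + 118629 = 510284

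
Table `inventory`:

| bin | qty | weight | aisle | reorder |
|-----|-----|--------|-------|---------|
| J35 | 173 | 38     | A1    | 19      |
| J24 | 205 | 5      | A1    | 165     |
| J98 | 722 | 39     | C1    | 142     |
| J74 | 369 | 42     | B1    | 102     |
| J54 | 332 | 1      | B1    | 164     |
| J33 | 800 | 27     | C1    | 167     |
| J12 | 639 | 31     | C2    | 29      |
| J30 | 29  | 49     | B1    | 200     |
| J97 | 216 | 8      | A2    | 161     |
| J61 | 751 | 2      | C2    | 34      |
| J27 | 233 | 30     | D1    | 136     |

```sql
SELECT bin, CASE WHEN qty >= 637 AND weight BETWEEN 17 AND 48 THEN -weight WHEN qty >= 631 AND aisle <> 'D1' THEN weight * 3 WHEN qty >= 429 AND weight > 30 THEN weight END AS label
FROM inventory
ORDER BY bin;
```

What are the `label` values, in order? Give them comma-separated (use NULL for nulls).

-31, NULL, NULL, NULL, -27, NULL, NULL, 6, NULL, NULL, -39

bin=J12: qty >= 637 AND weight BETWEEN 17 AND 48 → -31
bin=J24: (no match → NULL) → NULL
bin=J27: (no match → NULL) → NULL
bin=J30: (no match → NULL) → NULL
bin=J33: qty >= 637 AND weight BETWEEN 17 AND 48 → -27
bin=J35: (no match → NULL) → NULL
bin=J54: (no match → NULL) → NULL
bin=J61: qty >= 631 AND aisle <> 'D1' → 6
bin=J74: (no match → NULL) → NULL
bin=J97: (no match → NULL) → NULL
bin=J98: qty >= 637 AND weight BETWEEN 17 AND 48 → -39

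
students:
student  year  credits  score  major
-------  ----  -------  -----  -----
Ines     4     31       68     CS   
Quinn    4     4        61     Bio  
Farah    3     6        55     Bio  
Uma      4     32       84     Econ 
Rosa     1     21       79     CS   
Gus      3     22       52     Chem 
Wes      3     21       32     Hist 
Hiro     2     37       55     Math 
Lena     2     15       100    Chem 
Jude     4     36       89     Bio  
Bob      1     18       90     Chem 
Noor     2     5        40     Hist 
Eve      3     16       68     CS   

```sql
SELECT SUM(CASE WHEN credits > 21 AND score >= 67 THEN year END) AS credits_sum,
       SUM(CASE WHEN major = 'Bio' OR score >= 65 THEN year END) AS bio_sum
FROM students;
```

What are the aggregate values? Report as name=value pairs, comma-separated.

[credits_sum: credits > 21 AND score >= 67]
student=Ines: ✓ → 4
student=Quinn: ✗
student=Farah: ✗
student=Uma: ✓ → 4
student=Rosa: ✗
student=Gus: ✗
student=Wes: ✗
student=Hiro: ✗
student=Lena: ✗
student=Jude: ✓ → 4
student=Bob: ✗
student=Noor: ✗
student=Eve: ✗
credits_sum = 4 + 4 + 4 = 12
—
[bio_sum: major = 'Bio' OR score >= 65]
student=Ines: ✓ → 4
student=Quinn: ✓ → 4
student=Farah: ✓ → 3
student=Uma: ✓ → 4
student=Rosa: ✓ → 1
student=Gus: ✗
student=Wes: ✗
student=Hiro: ✗
student=Lena: ✓ → 2
student=Jude: ✓ → 4
student=Bob: ✓ → 1
student=Noor: ✗
student=Eve: ✓ → 3
bio_sum = 4 + 4 + 3 + 4 + 1 + 2 + 4 + 1 + 3 = 26

credits_sum=12, bio_sum=26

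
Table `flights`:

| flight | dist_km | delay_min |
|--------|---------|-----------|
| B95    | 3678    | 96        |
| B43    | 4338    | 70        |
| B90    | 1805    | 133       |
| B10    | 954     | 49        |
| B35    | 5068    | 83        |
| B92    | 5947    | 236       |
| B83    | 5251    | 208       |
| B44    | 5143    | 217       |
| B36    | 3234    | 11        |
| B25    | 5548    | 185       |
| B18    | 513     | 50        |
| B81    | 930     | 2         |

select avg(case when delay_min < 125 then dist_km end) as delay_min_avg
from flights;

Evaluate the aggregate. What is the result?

2673.5714285714

flight=B95: ✓ → 3678
flight=B43: ✓ → 4338
flight=B90: ✗
flight=B10: ✓ → 954
flight=B35: ✓ → 5068
flight=B92: ✗
flight=B83: ✗
flight=B44: ✗
flight=B36: ✓ → 3234
flight=B25: ✗
flight=B18: ✓ → 513
flight=B81: ✓ → 930
delay_min_avg = (3678 + 4338 + 954 + 5068 + 3234 + 513 + 930) / 7 = 2673.5714285714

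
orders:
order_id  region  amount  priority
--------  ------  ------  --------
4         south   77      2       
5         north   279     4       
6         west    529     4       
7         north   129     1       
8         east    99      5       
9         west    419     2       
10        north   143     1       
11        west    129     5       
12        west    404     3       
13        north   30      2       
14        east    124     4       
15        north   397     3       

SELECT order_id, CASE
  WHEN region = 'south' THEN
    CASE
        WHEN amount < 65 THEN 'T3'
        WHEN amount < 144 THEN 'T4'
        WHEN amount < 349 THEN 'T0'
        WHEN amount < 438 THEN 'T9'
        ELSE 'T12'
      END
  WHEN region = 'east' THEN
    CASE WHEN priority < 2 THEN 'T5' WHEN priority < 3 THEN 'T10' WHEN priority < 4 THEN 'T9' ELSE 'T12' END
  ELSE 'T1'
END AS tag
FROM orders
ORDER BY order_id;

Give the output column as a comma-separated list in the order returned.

T4, T1, T1, T1, T12, T1, T1, T1, T1, T1, T12, T1

order_id=4: region='south' → inner[amount < 144] → T4
order_id=5: region='north' → outer ELSE → T1
order_id=6: region='west' → outer ELSE → T1
order_id=7: region='north' → outer ELSE → T1
order_id=8: region='east' → inner[ELSE] → T12
order_id=9: region='west' → outer ELSE → T1
order_id=10: region='north' → outer ELSE → T1
order_id=11: region='west' → outer ELSE → T1
order_id=12: region='west' → outer ELSE → T1
order_id=13: region='north' → outer ELSE → T1
order_id=14: region='east' → inner[ELSE] → T12
order_id=15: region='north' → outer ELSE → T1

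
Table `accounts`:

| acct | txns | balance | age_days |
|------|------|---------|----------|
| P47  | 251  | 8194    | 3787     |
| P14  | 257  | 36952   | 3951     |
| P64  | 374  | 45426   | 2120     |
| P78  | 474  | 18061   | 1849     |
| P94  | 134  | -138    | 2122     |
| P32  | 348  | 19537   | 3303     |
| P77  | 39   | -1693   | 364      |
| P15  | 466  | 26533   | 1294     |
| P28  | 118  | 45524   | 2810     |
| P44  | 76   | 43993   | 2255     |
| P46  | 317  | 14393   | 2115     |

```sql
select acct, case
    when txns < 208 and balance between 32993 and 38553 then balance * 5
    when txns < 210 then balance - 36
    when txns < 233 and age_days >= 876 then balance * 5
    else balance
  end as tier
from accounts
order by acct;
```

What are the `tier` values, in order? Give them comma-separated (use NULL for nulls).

36952, 26533, 45488, 19537, 43957, 14393, 8194, 45426, -1729, 18061, -174

acct=P14: ELSE → 36952
acct=P15: ELSE → 26533
acct=P28: txns < 210 → 45488
acct=P32: ELSE → 19537
acct=P44: txns < 210 → 43957
acct=P46: ELSE → 14393
acct=P47: ELSE → 8194
acct=P64: ELSE → 45426
acct=P77: txns < 210 → -1729
acct=P78: ELSE → 18061
acct=P94: txns < 210 → -174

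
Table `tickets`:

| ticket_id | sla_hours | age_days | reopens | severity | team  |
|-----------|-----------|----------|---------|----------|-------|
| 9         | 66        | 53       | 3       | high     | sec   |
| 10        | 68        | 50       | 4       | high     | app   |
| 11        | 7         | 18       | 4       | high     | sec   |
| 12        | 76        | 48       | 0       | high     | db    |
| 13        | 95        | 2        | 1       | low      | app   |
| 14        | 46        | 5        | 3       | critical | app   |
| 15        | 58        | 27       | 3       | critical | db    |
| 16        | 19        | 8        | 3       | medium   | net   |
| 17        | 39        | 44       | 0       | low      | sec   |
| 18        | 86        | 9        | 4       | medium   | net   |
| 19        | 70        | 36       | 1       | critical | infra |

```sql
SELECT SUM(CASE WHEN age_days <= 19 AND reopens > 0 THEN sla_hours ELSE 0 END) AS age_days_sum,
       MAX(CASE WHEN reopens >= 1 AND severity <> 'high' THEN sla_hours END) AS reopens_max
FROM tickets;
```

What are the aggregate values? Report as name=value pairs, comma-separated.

[age_days_sum: age_days <= 19 AND reopens > 0]
ticket_id=9: ✗
ticket_id=10: ✗
ticket_id=11: ✓ → 7
ticket_id=12: ✗
ticket_id=13: ✓ → 95
ticket_id=14: ✓ → 46
ticket_id=15: ✗
ticket_id=16: ✓ → 19
ticket_id=17: ✗
ticket_id=18: ✓ → 86
ticket_id=19: ✗
age_days_sum = 7 + 95 + 46 + 19 + 86 = 253
—
[reopens_max: reopens >= 1 AND severity <> 'high']
ticket_id=9: ✗
ticket_id=10: ✗
ticket_id=11: ✗
ticket_id=12: ✗
ticket_id=13: ✓ → 95
ticket_id=14: ✓ → 46
ticket_id=15: ✓ → 58
ticket_id=16: ✓ → 19
ticket_id=17: ✗
ticket_id=18: ✓ → 86
ticket_id=19: ✓ → 70
reopens_max = MAX(95, 46, 58, 19, 86, 70) = 95

age_days_sum=253, reopens_max=95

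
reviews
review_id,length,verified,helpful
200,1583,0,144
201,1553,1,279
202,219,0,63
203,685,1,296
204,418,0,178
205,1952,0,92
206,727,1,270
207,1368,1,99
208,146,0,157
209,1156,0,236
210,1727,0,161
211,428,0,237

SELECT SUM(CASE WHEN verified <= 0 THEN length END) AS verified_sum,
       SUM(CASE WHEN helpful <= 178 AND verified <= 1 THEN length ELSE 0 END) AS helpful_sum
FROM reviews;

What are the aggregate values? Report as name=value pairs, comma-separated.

verified_sum=7629, helpful_sum=7413

[verified_sum: verified <= 0]
review_id=200: ✓ → 1583
review_id=201: ✗
review_id=202: ✓ → 219
review_id=203: ✗
review_id=204: ✓ → 418
review_id=205: ✓ → 1952
review_id=206: ✗
review_id=207: ✗
review_id=208: ✓ → 146
review_id=209: ✓ → 1156
review_id=210: ✓ → 1727
review_id=211: ✓ → 428
verified_sum = 1583 + 219 + 418 + 1952 + 146 + 1156 + 1727 + 428 = 7629
—
[helpful_sum: helpful <= 178 AND verified <= 1]
review_id=200: ✓ → 1583
review_id=201: ✗
review_id=202: ✓ → 219
review_id=203: ✗
review_id=204: ✓ → 418
review_id=205: ✓ → 1952
review_id=206: ✗
review_id=207: ✓ → 1368
review_id=208: ✓ → 146
review_id=209: ✗
review_id=210: ✓ → 1727
review_id=211: ✗
helpful_sum = 1583 + 219 + 418 + 1952 + 1368 + 146 + 1727 = 7413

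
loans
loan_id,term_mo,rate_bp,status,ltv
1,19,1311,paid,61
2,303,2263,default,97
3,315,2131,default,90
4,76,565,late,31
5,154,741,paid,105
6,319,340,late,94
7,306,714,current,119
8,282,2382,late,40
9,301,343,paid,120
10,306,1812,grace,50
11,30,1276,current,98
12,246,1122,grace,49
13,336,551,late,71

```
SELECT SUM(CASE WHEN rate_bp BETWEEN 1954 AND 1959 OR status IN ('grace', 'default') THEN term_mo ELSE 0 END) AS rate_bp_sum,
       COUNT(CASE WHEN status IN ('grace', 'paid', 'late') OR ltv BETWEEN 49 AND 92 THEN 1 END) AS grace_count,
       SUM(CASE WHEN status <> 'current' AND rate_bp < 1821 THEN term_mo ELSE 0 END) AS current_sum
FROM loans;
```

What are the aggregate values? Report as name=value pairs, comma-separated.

rate_bp_sum=1170, grace_count=10, current_sum=1757

[rate_bp_sum: rate_bp BETWEEN 1954 AND 1959 OR status IN ('grace', 'default')]
loan_id=1: ✗
loan_id=2: ✓ → 303
loan_id=3: ✓ → 315
loan_id=4: ✗
loan_id=5: ✗
loan_id=6: ✗
loan_id=7: ✗
loan_id=8: ✗
loan_id=9: ✗
loan_id=10: ✓ → 306
loan_id=11: ✗
loan_id=12: ✓ → 246
loan_id=13: ✗
rate_bp_sum = 303 + 315 + 306 + 246 = 1170
—
[grace_count: status IN ('grace', 'paid', 'late') OR ltv BETWEEN 49 AND 92]
loan_id=1: ✓ → 1
loan_id=2: ✗
loan_id=3: ✓ → 1
loan_id=4: ✓ → 1
loan_id=5: ✓ → 1
loan_id=6: ✓ → 1
loan_id=7: ✗
loan_id=8: ✓ → 1
loan_id=9: ✓ → 1
loan_id=10: ✓ → 1
loan_id=11: ✗
loan_id=12: ✓ → 1
loan_id=13: ✓ → 1
grace_count = COUNT(1, 1, 1, 1, 1, 1, 1, 1, 1, 1) = 10
—
[current_sum: status <> 'current' AND rate_bp < 1821]
loan_id=1: ✓ → 19
loan_id=2: ✗
loan_id=3: ✗
loan_id=4: ✓ → 76
loan_id=5: ✓ → 154
loan_id=6: ✓ → 319
loan_id=7: ✗
loan_id=8: ✗
loan_id=9: ✓ → 301
loan_id=10: ✓ → 306
loan_id=11: ✗
loan_id=12: ✓ → 246
loan_id=13: ✓ → 336
current_sum = 19 + 76 + 154 + 319 + 301 + 306 + 246 + 336 = 1757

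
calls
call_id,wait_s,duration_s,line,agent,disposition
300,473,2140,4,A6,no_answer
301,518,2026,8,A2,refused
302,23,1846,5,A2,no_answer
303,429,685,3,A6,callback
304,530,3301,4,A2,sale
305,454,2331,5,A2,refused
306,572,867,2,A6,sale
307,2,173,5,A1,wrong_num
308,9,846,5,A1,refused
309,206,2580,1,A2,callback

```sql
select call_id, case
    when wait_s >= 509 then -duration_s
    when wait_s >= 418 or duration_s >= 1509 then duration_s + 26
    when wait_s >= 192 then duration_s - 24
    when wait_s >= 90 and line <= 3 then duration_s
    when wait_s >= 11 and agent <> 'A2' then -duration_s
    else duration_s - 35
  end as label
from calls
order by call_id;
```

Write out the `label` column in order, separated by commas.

call_id=300: wait_s >= 418 or duration_s >= 1509 → 2166
call_id=301: wait_s >= 509 → -2026
call_id=302: wait_s >= 418 or duration_s >= 1509 → 1872
call_id=303: wait_s >= 418 or duration_s >= 1509 → 711
call_id=304: wait_s >= 509 → -3301
call_id=305: wait_s >= 418 or duration_s >= 1509 → 2357
call_id=306: wait_s >= 509 → -867
call_id=307: ELSE → 138
call_id=308: ELSE → 811
call_id=309: wait_s >= 418 or duration_s >= 1509 → 2606

2166, -2026, 1872, 711, -3301, 2357, -867, 138, 811, 2606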